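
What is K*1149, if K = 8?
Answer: 9192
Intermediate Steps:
K*1149 = 8*1149 = 9192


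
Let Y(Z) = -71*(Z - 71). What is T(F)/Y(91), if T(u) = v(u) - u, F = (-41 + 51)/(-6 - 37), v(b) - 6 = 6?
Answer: -263/30530 ≈ -0.0086145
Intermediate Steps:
v(b) = 12 (v(b) = 6 + 6 = 12)
Y(Z) = 5041 - 71*Z (Y(Z) = -71*(-71 + Z) = 5041 - 71*Z)
F = -10/43 (F = 10/(-43) = 10*(-1/43) = -10/43 ≈ -0.23256)
T(u) = 12 - u
T(F)/Y(91) = (12 - 1*(-10/43))/(5041 - 71*91) = (12 + 10/43)/(5041 - 6461) = (526/43)/(-1420) = (526/43)*(-1/1420) = -263/30530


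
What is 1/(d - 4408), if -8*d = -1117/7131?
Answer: -57048/251466467 ≈ -0.00022686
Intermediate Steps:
d = 1117/57048 (d = -(-1117)/(8*7131) = -1/8*(-1117/7131) = 1117/57048 ≈ 0.019580)
1/(d - 4408) = 1/(1117/57048 - 4408) = 1/(-251466467/57048) = -57048/251466467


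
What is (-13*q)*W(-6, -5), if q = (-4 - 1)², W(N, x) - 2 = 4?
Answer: -1950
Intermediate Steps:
W(N, x) = 6 (W(N, x) = 2 + 4 = 6)
q = 25 (q = (-5)² = 25)
(-13*q)*W(-6, -5) = -13*25*6 = -325*6 = -1950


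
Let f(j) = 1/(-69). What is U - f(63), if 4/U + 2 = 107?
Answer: 127/2415 ≈ 0.052588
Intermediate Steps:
U = 4/105 (U = 4/(-2 + 107) = 4/105 ≈ 0.038095)
f(j) = -1/69
U - f(63) = 4/105 - 1*(-1/69) = 4/105 + 1/69 = 127/2415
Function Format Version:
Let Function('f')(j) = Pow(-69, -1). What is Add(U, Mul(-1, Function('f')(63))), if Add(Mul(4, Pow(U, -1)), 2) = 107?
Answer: Rational(127, 2415) ≈ 0.052588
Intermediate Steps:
U = Rational(4, 105) (U = Mul(4, Pow(Add(-2, 107), -1)) = Mul(4, Pow(105, -1)) = Mul(4, Rational(1, 105)) = Rational(4, 105) ≈ 0.038095)
Function('f')(j) = Rational(-1, 69)
Add(U, Mul(-1, Function('f')(63))) = Add(Rational(4, 105), Mul(-1, Rational(-1, 69))) = Add(Rational(4, 105), Rational(1, 69)) = Rational(127, 2415)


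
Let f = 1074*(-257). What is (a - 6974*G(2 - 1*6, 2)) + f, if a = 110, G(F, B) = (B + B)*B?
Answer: -331700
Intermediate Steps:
G(F, B) = 2*B² (G(F, B) = (2*B)*B = 2*B²)
f = -276018
(a - 6974*G(2 - 1*6, 2)) + f = (110 - 13948*2²) - 276018 = (110 - 13948*4) - 276018 = (110 - 6974*8) - 276018 = (110 - 55792) - 276018 = -55682 - 276018 = -331700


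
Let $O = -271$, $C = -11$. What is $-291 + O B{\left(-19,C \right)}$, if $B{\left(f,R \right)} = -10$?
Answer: $2419$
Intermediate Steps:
$-291 + O B{\left(-19,C \right)} = -291 - -2710 = -291 + 2710 = 2419$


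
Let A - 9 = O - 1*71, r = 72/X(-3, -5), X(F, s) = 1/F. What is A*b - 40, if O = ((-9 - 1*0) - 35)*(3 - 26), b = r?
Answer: -205240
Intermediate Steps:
r = -216 (r = 72/(1/(-3)) = 72/(-⅓) = 72*(-3) = -216)
b = -216
O = 1012 (O = ((-9 + 0) - 35)*(-23) = (-9 - 35)*(-23) = -44*(-23) = 1012)
A = 950 (A = 9 + (1012 - 1*71) = 9 + (1012 - 71) = 9 + 941 = 950)
A*b - 40 = 950*(-216) - 40 = -205200 - 40 = -205240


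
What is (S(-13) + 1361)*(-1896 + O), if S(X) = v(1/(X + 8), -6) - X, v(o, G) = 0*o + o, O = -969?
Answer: -3935937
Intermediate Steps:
v(o, G) = o (v(o, G) = 0 + o = o)
S(X) = 1/(8 + X) - X (S(X) = 1/(X + 8) - X = 1/(8 + X) - X)
(S(-13) + 1361)*(-1896 + O) = ((1 - 1*(-13)*(8 - 13))/(8 - 13) + 1361)*(-1896 - 969) = ((1 - 1*(-13)*(-5))/(-5) + 1361)*(-2865) = (-(1 - 65)/5 + 1361)*(-2865) = (-1/5*(-64) + 1361)*(-2865) = (64/5 + 1361)*(-2865) = (6869/5)*(-2865) = -3935937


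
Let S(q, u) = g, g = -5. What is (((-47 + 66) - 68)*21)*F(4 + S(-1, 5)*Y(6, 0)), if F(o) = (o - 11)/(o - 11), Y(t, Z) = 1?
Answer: -1029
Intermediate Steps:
S(q, u) = -5
F(o) = 1 (F(o) = (-11 + o)/(-11 + o) = 1)
(((-47 + 66) - 68)*21)*F(4 + S(-1, 5)*Y(6, 0)) = (((-47 + 66) - 68)*21)*1 = ((19 - 68)*21)*1 = -49*21*1 = -1029*1 = -1029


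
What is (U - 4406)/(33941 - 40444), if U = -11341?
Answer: 15747/6503 ≈ 2.4215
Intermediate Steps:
(U - 4406)/(33941 - 40444) = (-11341 - 4406)/(33941 - 40444) = -15747/(-6503) = -15747*(-1/6503) = 15747/6503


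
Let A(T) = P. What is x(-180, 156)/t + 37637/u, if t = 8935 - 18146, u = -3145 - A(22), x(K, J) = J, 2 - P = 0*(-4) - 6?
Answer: -347166275/29042283 ≈ -11.954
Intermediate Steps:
P = 8 (P = 2 - (0*(-4) - 6) = 2 - (0 - 6) = 2 - 1*(-6) = 2 + 6 = 8)
A(T) = 8
u = -3153 (u = -3145 - 1*8 = -3145 - 8 = -3153)
t = -9211
x(-180, 156)/t + 37637/u = 156/(-9211) + 37637/(-3153) = 156*(-1/9211) + 37637*(-1/3153) = -156/9211 - 37637/3153 = -347166275/29042283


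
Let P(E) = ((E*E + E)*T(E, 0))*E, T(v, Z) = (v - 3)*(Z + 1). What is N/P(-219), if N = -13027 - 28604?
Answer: -13877/773706852 ≈ -1.7936e-5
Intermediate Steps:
T(v, Z) = (1 + Z)*(-3 + v) (T(v, Z) = (-3 + v)*(1 + Z) = (1 + Z)*(-3 + v))
N = -41631
P(E) = E*(-3 + E)*(E + E**2) (P(E) = ((E*E + E)*(-3 + E - 3*0 + 0*E))*E = ((E**2 + E)*(-3 + E + 0 + 0))*E = ((E + E**2)*(-3 + E))*E = ((-3 + E)*(E + E**2))*E = E*(-3 + E)*(E + E**2))
N/P(-219) = -41631*1/(47961*(1 - 219)*(-3 - 219)) = -41631/(47961*(-218)*(-222)) = -41631/2321120556 = -41631*1/2321120556 = -13877/773706852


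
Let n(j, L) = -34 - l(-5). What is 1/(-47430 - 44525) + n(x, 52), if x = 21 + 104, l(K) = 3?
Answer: -3402336/91955 ≈ -37.000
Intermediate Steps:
x = 125
n(j, L) = -37 (n(j, L) = -34 - 1*3 = -34 - 3 = -37)
1/(-47430 - 44525) + n(x, 52) = 1/(-47430 - 44525) - 37 = 1/(-91955) - 37 = -1/91955 - 37 = -3402336/91955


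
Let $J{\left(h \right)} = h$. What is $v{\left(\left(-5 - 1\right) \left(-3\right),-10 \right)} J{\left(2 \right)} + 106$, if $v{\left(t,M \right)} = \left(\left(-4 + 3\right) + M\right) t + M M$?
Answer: $-90$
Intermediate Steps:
$v{\left(t,M \right)} = M^{2} + t \left(-1 + M\right)$ ($v{\left(t,M \right)} = \left(-1 + M\right) t + M^{2} = t \left(-1 + M\right) + M^{2} = M^{2} + t \left(-1 + M\right)$)
$v{\left(\left(-5 - 1\right) \left(-3\right),-10 \right)} J{\left(2 \right)} + 106 = \left(\left(-10\right)^{2} - \left(-5 - 1\right) \left(-3\right) - 10 \left(-5 - 1\right) \left(-3\right)\right) 2 + 106 = \left(100 - \left(-6\right) \left(-3\right) - 10 \left(\left(-6\right) \left(-3\right)\right)\right) 2 + 106 = \left(100 - 18 - 180\right) 2 + 106 = \left(-98\right) 2 + 106 = -196 + 106 = -90$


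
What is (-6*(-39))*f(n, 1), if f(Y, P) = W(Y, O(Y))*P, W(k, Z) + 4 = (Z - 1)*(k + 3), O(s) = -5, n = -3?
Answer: -936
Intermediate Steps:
W(k, Z) = -4 + (-1 + Z)*(3 + k) (W(k, Z) = -4 + (Z - 1)*(k + 3) = -4 + (-1 + Z)*(3 + k))
f(Y, P) = P*(-22 - 6*Y) (f(Y, P) = (-7 - Y + 3*(-5) - 5*Y)*P = (-7 - Y - 15 - 5*Y)*P = (-22 - 6*Y)*P = P*(-22 - 6*Y))
(-6*(-39))*f(n, 1) = (-6*(-39))*(-2*1*(11 + 3*(-3))) = 234*(-2*1*(11 - 9)) = 234*(-2*1*2) = 234*(-4) = -936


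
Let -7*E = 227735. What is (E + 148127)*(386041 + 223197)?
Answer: 70423909236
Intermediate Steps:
E = -227735/7 (E = -⅐*227735 = -227735/7 ≈ -32534.)
(E + 148127)*(386041 + 223197) = (-227735/7 + 148127)*(386041 + 223197) = (809154/7)*609238 = 70423909236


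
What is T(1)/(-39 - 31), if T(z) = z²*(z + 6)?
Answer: -⅒ ≈ -0.10000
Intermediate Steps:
T(z) = z²*(6 + z)
T(1)/(-39 - 31) = (1²*(6 + 1))/(-39 - 31) = (1*7)/(-70) = 7*(-1/70) = -⅒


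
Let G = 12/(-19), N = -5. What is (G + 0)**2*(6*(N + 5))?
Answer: 0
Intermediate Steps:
G = -12/19 (G = 12*(-1/19) = -12/19 ≈ -0.63158)
(G + 0)**2*(6*(N + 5)) = (-12/19 + 0)**2*(6*(-5 + 5)) = (-12/19)**2*(6*0) = (144/361)*0 = 0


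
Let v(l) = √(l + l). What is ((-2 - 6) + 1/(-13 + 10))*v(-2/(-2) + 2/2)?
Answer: -50/3 ≈ -16.667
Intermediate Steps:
v(l) = √2*√l (v(l) = √(2*l) = √2*√l)
((-2 - 6) + 1/(-13 + 10))*v(-2/(-2) + 2/2) = ((-2 - 6) + 1/(-13 + 10))*(√2*√(-2/(-2) + 2/2)) = (-8 + 1/(-3))*(√2*√(-2*(-½) + 2*(½))) = (-8 - ⅓)*(√2*√(1 + 1)) = -25*√2*√2/3 = -25/3*2 = -50/3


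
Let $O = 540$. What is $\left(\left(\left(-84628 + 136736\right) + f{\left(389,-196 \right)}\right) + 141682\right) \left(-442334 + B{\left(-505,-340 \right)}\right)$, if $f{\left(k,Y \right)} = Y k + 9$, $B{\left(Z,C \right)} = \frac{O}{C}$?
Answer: $-51998760075$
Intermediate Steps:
$B{\left(Z,C \right)} = \frac{540}{C}$
$f{\left(k,Y \right)} = 9 + Y k$
$\left(\left(\left(-84628 + 136736\right) + f{\left(389,-196 \right)}\right) + 141682\right) \left(-442334 + B{\left(-505,-340 \right)}\right) = \left(\left(\left(-84628 + 136736\right) + \left(9 - 76244\right)\right) + 141682\right) \left(-442334 + \frac{540}{-340}\right) = \left(\left(52108 + \left(9 - 76244\right)\right) + 141682\right) \left(-442334 + 540 \left(- \frac{1}{340}\right)\right) = \left(\left(52108 - 76235\right) + 141682\right) \left(-442334 - \frac{27}{17}\right) = \left(-24127 + 141682\right) \left(- \frac{7519705}{17}\right) = 117555 \left(- \frac{7519705}{17}\right) = -51998760075$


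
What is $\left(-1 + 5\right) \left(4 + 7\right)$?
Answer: $44$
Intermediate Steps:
$\left(-1 + 5\right) \left(4 + 7\right) = 4 \cdot 11 = 44$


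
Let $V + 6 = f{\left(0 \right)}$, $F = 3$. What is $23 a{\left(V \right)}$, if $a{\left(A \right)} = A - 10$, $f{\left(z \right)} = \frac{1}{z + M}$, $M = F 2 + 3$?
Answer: $- \frac{3289}{9} \approx -365.44$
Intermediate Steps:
$M = 9$ ($M = 3 \cdot 2 + 3 = 6 + 3 = 9$)
$f{\left(z \right)} = \frac{1}{9 + z}$ ($f{\left(z \right)} = \frac{1}{z + 9} = \frac{1}{9 + z}$)
$V = - \frac{53}{9}$ ($V = -6 + \frac{1}{9 + 0} = -6 + \frac{1}{9} = - \frac{53}{9} \approx -5.8889$)
$a{\left(A \right)} = -10 + A$ ($a{\left(A \right)} = A - 10 = -10 + A$)
$23 a{\left(V \right)} = 23 \left(-10 - \frac{53}{9}\right) = 23 \left(- \frac{143}{9}\right) = - \frac{3289}{9}$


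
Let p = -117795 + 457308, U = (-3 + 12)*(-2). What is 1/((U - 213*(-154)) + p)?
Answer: 1/372297 ≈ 2.6860e-6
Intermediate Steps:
U = -18 (U = 9*(-2) = -18)
p = 339513
1/((U - 213*(-154)) + p) = 1/((-18 - 213*(-154)) + 339513) = 1/((-18 + 32802) + 339513) = 1/(32784 + 339513) = 1/372297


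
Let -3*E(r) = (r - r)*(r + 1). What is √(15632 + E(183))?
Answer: 4*√977 ≈ 125.03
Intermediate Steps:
E(r) = 0 (E(r) = -(r - r)*(r + 1)/3 = -0*(1 + r) = -⅓*0 = 0)
√(15632 + E(183)) = √(15632 + 0) = √15632 = 4*√977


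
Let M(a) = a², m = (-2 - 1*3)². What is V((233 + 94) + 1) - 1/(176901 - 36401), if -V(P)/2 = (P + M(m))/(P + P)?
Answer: -33474207/11521000 ≈ -2.9055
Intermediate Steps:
m = 25 (m = (-2 - 3)² = (-5)² = 25)
V(P) = -(625 + P)/P (V(P) = -2*(P + 25²)/(P + P) = -2*(P + 625)/(2*P) = -2*(625 + P)*1/(2*P) = -(625 + P)/P)
V((233 + 94) + 1) - 1/(176901 - 36401) = (-625 - ((233 + 94) + 1))/((233 + 94) + 1) - 1/(176901 - 36401) = (-625 - (327 + 1))/(327 + 1) - 1/140500 = (-625 - 1*328)/328 - 1*1/140500 = (-625 - 328)/328 - 1/140500 = (1/328)*(-953) - 1/140500 = -953/328 - 1/140500 = -33474207/11521000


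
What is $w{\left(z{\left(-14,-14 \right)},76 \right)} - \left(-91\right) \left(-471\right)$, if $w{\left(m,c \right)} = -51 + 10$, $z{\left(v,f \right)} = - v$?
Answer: $-42902$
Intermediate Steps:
$w{\left(m,c \right)} = -41$
$w{\left(z{\left(-14,-14 \right)},76 \right)} - \left(-91\right) \left(-471\right) = -41 - \left(-91\right) \left(-471\right) = -41 - 42861 = -42902$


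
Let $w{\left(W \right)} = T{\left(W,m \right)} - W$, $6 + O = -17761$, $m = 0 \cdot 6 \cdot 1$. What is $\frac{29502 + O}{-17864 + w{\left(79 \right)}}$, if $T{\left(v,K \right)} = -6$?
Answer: $- \frac{11735}{17949} \approx -0.6538$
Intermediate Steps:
$m = 0$ ($m = 0 \cdot 1 = 0$)
$O = -17767$ ($O = -6 - 17761 = -17767$)
$w{\left(W \right)} = -6 - W$
$\frac{29502 + O}{-17864 + w{\left(79 \right)}} = \frac{29502 - 17767}{-17864 - 85} = \frac{11735}{-17864 - 85} = \frac{11735}{-17949} = 11735 \left(- \frac{1}{17949}\right) = - \frac{11735}{17949}$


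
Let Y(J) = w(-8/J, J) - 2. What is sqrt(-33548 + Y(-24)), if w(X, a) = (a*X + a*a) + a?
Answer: I*sqrt(33006) ≈ 181.68*I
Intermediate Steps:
w(X, a) = a + a**2 + X*a (w(X, a) = (X*a + a**2) + a = (a**2 + X*a) + a = a + a**2 + X*a)
Y(J) = -2 + J*(1 + J - 8/J) (Y(J) = J*(1 - 8/J + J) - 2 = J*(1 + J - 8/J) - 2 = -2 + J*(1 + J - 8/J))
sqrt(-33548 + Y(-24)) = sqrt(-33548 + (-10 - 24*(1 - 24))) = sqrt(-33548 + (-10 - 24*(-23))) = sqrt(-33548 + (-10 + 552)) = sqrt(-33548 + 542) = sqrt(-33006) = I*sqrt(33006)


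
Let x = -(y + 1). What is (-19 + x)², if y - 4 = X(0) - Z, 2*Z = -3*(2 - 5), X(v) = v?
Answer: 1521/4 ≈ 380.25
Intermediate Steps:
Z = 9/2 (Z = (-3*(2 - 5))/2 = (-3*(-3))/2 = (½)*9 = 9/2 ≈ 4.5000)
y = -½ (y = 4 + (0 - 1*9/2) = 4 + (0 - 9/2) = 4 - 9/2 = -½ ≈ -0.50000)
x = -½ (x = -(-½ + 1) = -1/2 = -1*½ = -½ ≈ -0.50000)
(-19 + x)² = (-19 - ½)² = (-39/2)² = 1521/4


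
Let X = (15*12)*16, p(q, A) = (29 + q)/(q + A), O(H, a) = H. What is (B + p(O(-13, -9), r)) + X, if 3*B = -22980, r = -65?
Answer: -186428/39 ≈ -4780.2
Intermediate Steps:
p(q, A) = (29 + q)/(A + q)
X = 2880 (X = 180*16 = 2880)
B = -7660 (B = (⅓)*(-22980) = -7660)
(B + p(O(-13, -9), r)) + X = (-7660 + (29 - 13)/(-65 - 13)) + 2880 = (-7660 + 16/(-78)) + 2880 = (-7660 - 1/78*16) + 2880 = (-7660 - 8/39) + 2880 = -298748/39 + 2880 = -186428/39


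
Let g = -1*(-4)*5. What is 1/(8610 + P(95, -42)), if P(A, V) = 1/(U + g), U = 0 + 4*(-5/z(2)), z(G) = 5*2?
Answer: 18/154981 ≈ 0.00011614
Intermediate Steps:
z(G) = 10
g = 20 (g = 4*5 = 20)
U = -2 (U = 0 + 4*(-5/10) = 0 + 4*(-5*1/10) = 0 + 4*(-1/2) = 0 - 2 = -2)
P(A, V) = 1/18 (P(A, V) = 1/(-2 + 20) = 1/18)
1/(8610 + P(95, -42)) = 1/(8610 + 1/18) = 1/(154981/18) = 18/154981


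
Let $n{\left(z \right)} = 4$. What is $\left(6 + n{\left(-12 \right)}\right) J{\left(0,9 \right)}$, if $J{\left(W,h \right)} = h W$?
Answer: $0$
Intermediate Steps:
$J{\left(W,h \right)} = W h$
$\left(6 + n{\left(-12 \right)}\right) J{\left(0,9 \right)} = \left(6 + 4\right) 0 \cdot 9 = 10 \cdot 0 = 0$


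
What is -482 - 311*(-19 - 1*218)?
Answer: 73225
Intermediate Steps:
-482 - 311*(-19 - 1*218) = -482 - 311*(-19 - 218) = -482 - 311*(-237) = -482 + 73707 = 73225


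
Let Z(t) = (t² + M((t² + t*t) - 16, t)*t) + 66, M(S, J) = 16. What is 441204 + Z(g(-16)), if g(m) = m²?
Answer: 510902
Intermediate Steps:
Z(t) = 66 + t² + 16*t (Z(t) = (t² + 16*t) + 66 = 66 + t² + 16*t)
441204 + Z(g(-16)) = 441204 + (66 + ((-16)²)² + 16*(-16)²) = 441204 + (66 + 256² + 16*256) = 441204 + (66 + 65536 + 4096) = 441204 + 69698 = 510902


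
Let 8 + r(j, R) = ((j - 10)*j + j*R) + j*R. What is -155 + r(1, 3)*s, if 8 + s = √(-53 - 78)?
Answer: -67 - 11*I*√131 ≈ -67.0 - 125.9*I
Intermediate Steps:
r(j, R) = -8 + j*(-10 + j) + 2*R*j (r(j, R) = -8 + (((j - 10)*j + j*R) + j*R) = -8 + (((-10 + j)*j + R*j) + R*j) = -8 + ((j*(-10 + j) + R*j) + R*j) = -8 + ((R*j + j*(-10 + j)) + R*j) = -8 + (j*(-10 + j) + 2*R*j) = -8 + j*(-10 + j) + 2*R*j)
s = -8 + I*√131 (s = -8 + √(-53 - 78) = -8 + √(-131) = -8 + I*√131 ≈ -8.0 + 11.446*I)
-155 + r(1, 3)*s = -155 + (-8 + 1² - 10*1 + 2*3*1)*(-8 + I*√131) = -155 + (-8 + 1 - 10 + 6)*(-8 + I*√131) = -155 - 11*(-8 + I*√131) = -155 + (88 - 11*I*√131) = -67 - 11*I*√131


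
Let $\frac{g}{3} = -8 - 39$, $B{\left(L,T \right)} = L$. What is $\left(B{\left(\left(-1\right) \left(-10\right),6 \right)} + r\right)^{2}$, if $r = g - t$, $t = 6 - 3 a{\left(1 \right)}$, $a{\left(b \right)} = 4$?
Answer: $15625$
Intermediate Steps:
$g = -141$ ($g = 3 \left(-8 - 39\right) = 3 \left(-47\right) = -141$)
$t = -6$ ($t = 6 - 12 = -6$)
$r = -135$ ($r = -141 - -6 = -141 + 6 = -135$)
$\left(B{\left(\left(-1\right) \left(-10\right),6 \right)} + r\right)^{2} = \left(\left(-1\right) \left(-10\right) - 135\right)^{2} = \left(10 - 135\right)^{2} = \left(-125\right)^{2} = 15625$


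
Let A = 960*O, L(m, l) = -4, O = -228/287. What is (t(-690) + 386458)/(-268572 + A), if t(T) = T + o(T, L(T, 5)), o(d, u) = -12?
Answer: -1203391/840207 ≈ -1.4323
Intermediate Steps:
O = -228/287 (O = -228*1/287 = -228/287 ≈ -0.79443)
t(T) = -12 + T (t(T) = T - 12 = -12 + T)
A = -218880/287 (A = 960*(-228/287) = -218880/287 ≈ -762.65)
(t(-690) + 386458)/(-268572 + A) = ((-12 - 690) + 386458)/(-268572 - 218880/287) = (-702 + 386458)/(-77299044/287) = 385756*(-287/77299044) = -1203391/840207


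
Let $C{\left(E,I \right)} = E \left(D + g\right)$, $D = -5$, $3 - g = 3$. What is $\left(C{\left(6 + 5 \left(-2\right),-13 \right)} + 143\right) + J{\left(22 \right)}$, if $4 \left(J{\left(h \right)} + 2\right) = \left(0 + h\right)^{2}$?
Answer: $282$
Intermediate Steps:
$g = 0$ ($g = 3 - 3 = 0$)
$J{\left(h \right)} = -2 + \frac{h^{2}}{4}$ ($J{\left(h \right)} = -2 + \frac{\left(0 + h\right)^{2}}{4} = -2 + \frac{h^{2}}{4}$)
$C{\left(E,I \right)} = - 5 E$ ($C{\left(E,I \right)} = E \left(-5 + 0\right) = E \left(-5\right) = - 5 E$)
$\left(C{\left(6 + 5 \left(-2\right),-13 \right)} + 143\right) + J{\left(22 \right)} = \left(- 5 \left(6 + 5 \left(-2\right)\right) + 143\right) - \left(2 - \frac{22^{2}}{4}\right) = \left(- 5 \left(6 - 10\right) + 143\right) + \left(-2 + \frac{1}{4} \cdot 484\right) = \left(\left(-5\right) \left(-4\right) + 143\right) + \left(-2 + 121\right) = \left(20 + 143\right) + 119 = 163 + 119 = 282$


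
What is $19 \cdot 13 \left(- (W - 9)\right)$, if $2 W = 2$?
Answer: $1976$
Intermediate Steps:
$W = 1$ ($W = \frac{1}{2} \cdot 2 = 1$)
$19 \cdot 13 \left(- (W - 9)\right) = 19 \cdot 13 \left(- (1 - 9)\right) = 247 \left(- (1 - 9)\right) = 247 \left(\left(-1\right) \left(-8\right)\right) = 247 \cdot 8 = 1976$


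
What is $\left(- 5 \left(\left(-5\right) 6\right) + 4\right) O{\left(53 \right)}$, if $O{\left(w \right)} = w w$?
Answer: $432586$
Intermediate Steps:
$O{\left(w \right)} = w^{2}$
$\left(- 5 \left(\left(-5\right) 6\right) + 4\right) O{\left(53 \right)} = \left(- 5 \left(\left(-5\right) 6\right) + 4\right) 53^{2} = \left(\left(-5\right) \left(-30\right) + 4\right) 2809 = \left(150 + 4\right) 2809 = 154 \cdot 2809 = 432586$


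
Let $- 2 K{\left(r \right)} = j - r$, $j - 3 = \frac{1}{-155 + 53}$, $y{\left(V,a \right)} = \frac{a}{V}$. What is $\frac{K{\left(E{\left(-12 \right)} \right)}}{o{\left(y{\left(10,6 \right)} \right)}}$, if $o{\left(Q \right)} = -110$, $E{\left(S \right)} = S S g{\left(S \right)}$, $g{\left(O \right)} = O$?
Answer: $\frac{16051}{2040} \approx 7.8681$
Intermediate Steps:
$j = \frac{305}{102}$ ($j = 3 + \frac{1}{-155 + 53} = 3 + \frac{1}{-102} = 3 - \frac{1}{102} = \frac{305}{102} \approx 2.9902$)
$E{\left(S \right)} = S^{3}$ ($E{\left(S \right)} = S S S = S^{2} S = S^{3}$)
$K{\left(r \right)} = - \frac{305}{204} + \frac{r}{2}$ ($K{\left(r \right)} = - \frac{\frac{305}{102} - r}{2} = - \frac{305}{204} + \frac{r}{2}$)
$\frac{K{\left(E{\left(-12 \right)} \right)}}{o{\left(y{\left(10,6 \right)} \right)}} = \frac{- \frac{305}{204} + \frac{\left(-12\right)^{3}}{2}}{-110} = \left(- \frac{305}{204} + \frac{1}{2} \left(-1728\right)\right) \left(- \frac{1}{110}\right) = \left(- \frac{305}{204} - 864\right) \left(- \frac{1}{110}\right) = \left(- \frac{176561}{204}\right) \left(- \frac{1}{110}\right) = \frac{16051}{2040}$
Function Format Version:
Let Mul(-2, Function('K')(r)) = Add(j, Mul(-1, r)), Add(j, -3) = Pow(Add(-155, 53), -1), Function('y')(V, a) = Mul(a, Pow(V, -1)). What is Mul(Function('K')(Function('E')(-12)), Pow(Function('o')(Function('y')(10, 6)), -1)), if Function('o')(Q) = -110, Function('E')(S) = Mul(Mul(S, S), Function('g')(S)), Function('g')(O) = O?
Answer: Rational(16051, 2040) ≈ 7.8681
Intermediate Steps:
j = Rational(305, 102) (j = Add(3, Pow(Add(-155, 53), -1)) = Add(3, Pow(-102, -1)) = Add(3, Rational(-1, 102)) = Rational(305, 102) ≈ 2.9902)
Function('E')(S) = Pow(S, 3) (Function('E')(S) = Mul(Mul(S, S), S) = Mul(Pow(S, 2), S) = Pow(S, 3))
Function('K')(r) = Add(Rational(-305, 204), Mul(Rational(1, 2), r)) (Function('K')(r) = Mul(Rational(-1, 2), Add(Rational(305, 102), Mul(-1, r))) = Add(Rational(-305, 204), Mul(Rational(1, 2), r)))
Mul(Function('K')(Function('E')(-12)), Pow(Function('o')(Function('y')(10, 6)), -1)) = Mul(Add(Rational(-305, 204), Mul(Rational(1, 2), Pow(-12, 3))), Pow(-110, -1)) = Mul(Add(Rational(-305, 204), Mul(Rational(1, 2), -1728)), Rational(-1, 110)) = Mul(Add(Rational(-305, 204), -864), Rational(-1, 110)) = Mul(Rational(-176561, 204), Rational(-1, 110)) = Rational(16051, 2040)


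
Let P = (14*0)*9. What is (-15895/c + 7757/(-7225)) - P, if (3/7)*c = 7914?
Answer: -258082137/133416850 ≈ -1.9344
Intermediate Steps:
c = 18466 (c = (7/3)*7914 = 18466)
P = 0 (P = 0*9 = 0)
(-15895/c + 7757/(-7225)) - P = (-15895/18466 + 7757/(-7225)) - 1*0 = (-15895*1/18466 + 7757*(-1/7225)) + 0 = (-15895/18466 - 7757/7225) + 0 = -258082137/133416850 + 0 = -258082137/133416850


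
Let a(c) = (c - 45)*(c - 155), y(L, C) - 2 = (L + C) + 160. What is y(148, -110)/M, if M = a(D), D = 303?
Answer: 25/4773 ≈ 0.0052378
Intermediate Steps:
y(L, C) = 162 + C + L (y(L, C) = 2 + ((L + C) + 160) = 2 + ((C + L) + 160) = 2 + (160 + C + L) = 162 + C + L)
a(c) = (-155 + c)*(-45 + c) (a(c) = (-45 + c)*(-155 + c) = (-155 + c)*(-45 + c))
M = 38184 (M = 6975 + 303² - 200*303 = 6975 + 91809 - 60600 = 38184)
y(148, -110)/M = (162 - 110 + 148)/38184 = 200*(1/38184) = 25/4773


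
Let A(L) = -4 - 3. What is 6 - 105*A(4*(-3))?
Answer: 741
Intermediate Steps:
A(L) = -7
6 - 105*A(4*(-3)) = 6 - 105*(-7) = 6 + 735 = 741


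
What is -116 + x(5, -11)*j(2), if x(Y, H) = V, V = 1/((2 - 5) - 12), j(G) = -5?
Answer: -347/3 ≈ -115.67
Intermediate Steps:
V = -1/15 (V = 1/(-3 - 12) = 1/(-15) = -1/15 ≈ -0.066667)
x(Y, H) = -1/15
-116 + x(5, -11)*j(2) = -116 - 1/15*(-5) = -116 + ⅓ = -347/3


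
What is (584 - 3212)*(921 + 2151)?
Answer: -8073216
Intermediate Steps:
(584 - 3212)*(921 + 2151) = -2628*3072 = -8073216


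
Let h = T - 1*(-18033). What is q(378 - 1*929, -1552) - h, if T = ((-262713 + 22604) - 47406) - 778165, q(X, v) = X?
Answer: 1047096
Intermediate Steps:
T = -1065680 (T = (-240109 - 47406) - 778165 = -287515 - 778165 = -1065680)
h = -1047647 (h = -1065680 - 1*(-18033) = -1065680 + 18033 = -1047647)
q(378 - 1*929, -1552) - h = (378 - 1*929) - 1*(-1047647) = (378 - 929) + 1047647 = -551 + 1047647 = 1047096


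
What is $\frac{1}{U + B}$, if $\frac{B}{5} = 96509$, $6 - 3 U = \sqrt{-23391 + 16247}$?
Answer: $\frac{4342923}{2095664472025} + \frac{6 i \sqrt{1786}}{2095664472025} \approx 2.0723 \cdot 10^{-6} + 1.21 \cdot 10^{-10} i$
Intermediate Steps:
$U = 2 - \frac{2 i \sqrt{1786}}{3}$ ($U = 2 - \frac{\sqrt{-23391 + 16247}}{3} = 2 - \frac{\sqrt{-7144}}{3} = 2 - \frac{2 i \sqrt{1786}}{3} \approx 2.0 - 28.174 i$)
$B = 482545$ ($B = 5 \cdot 96509 = 482545$)
$\frac{1}{U + B} = \frac{1}{\left(2 - \frac{2 i \sqrt{1786}}{3}\right) + 482545} = \frac{1}{482547 - \frac{2 i \sqrt{1786}}{3}}$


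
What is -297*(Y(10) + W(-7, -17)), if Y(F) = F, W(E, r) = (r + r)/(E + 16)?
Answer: -1848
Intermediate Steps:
W(E, r) = 2*r/(16 + E) (W(E, r) = (2*r)/(16 + E) = 2*r/(16 + E))
-297*(Y(10) + W(-7, -17)) = -297*(10 + 2*(-17)/(16 - 7)) = -297*(10 + 2*(-17)/9) = -297*(10 + 2*(-17)*(1/9)) = -297*(10 - 34/9) = -297*56/9 = -1848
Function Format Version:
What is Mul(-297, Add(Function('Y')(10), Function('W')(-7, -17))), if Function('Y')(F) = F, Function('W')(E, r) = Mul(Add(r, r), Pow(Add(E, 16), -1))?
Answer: -1848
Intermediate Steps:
Function('W')(E, r) = Mul(2, r, Pow(Add(16, E), -1)) (Function('W')(E, r) = Mul(Mul(2, r), Pow(Add(16, E), -1)) = Mul(2, r, Pow(Add(16, E), -1)))
Mul(-297, Add(Function('Y')(10), Function('W')(-7, -17))) = Mul(-297, Add(10, Mul(2, -17, Pow(Add(16, -7), -1)))) = Mul(-297, Add(10, Mul(2, -17, Pow(9, -1)))) = Mul(-297, Add(10, Mul(2, -17, Rational(1, 9)))) = Mul(-297, Add(10, Rational(-34, 9))) = Mul(-297, Rational(56, 9)) = -1848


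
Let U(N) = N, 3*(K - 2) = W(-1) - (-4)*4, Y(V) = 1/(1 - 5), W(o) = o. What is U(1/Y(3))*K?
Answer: -28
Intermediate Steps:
Y(V) = -1/4 (Y(V) = 1/(-4) = -1/4)
K = 7 (K = 2 + (-1 - (-4)*4)/3 = 2 + (-1 - 4*(-4))/3 = 2 + (-1 + 16)/3 = 2 + (1/3)*15 = 2 + 5 = 7)
U(1/Y(3))*K = 7/(-1/4) = -4*7 = -28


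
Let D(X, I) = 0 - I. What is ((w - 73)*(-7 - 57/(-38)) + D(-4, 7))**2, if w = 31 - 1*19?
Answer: 431649/4 ≈ 1.0791e+5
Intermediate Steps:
D(X, I) = -I
w = 12 (w = 31 - 19 = 12)
((w - 73)*(-7 - 57/(-38)) + D(-4, 7))**2 = ((12 - 73)*(-7 - 57/(-38)) - 1*7)**2 = (-61*(-7 - 57*(-1/38)) - 7)**2 = (-61*(-7 + 3/2) - 7)**2 = (-61*(-11/2) - 7)**2 = (671/2 - 7)**2 = (657/2)**2 = 431649/4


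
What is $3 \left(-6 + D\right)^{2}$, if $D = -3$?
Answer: $243$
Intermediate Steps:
$3 \left(-6 + D\right)^{2} = 3 \left(-6 - 3\right)^{2} = 3 \left(-9\right)^{2} = 3 \cdot 81 = 243$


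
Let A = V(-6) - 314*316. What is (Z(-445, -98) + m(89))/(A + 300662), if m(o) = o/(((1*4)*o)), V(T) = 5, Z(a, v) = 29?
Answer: 117/805772 ≈ 0.00014520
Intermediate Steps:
A = -99219 (A = 5 - 314*316 = 5 - 99224 = -99219)
m(o) = ¼ (m(o) = o/((4*o)) = o*(1/(4*o)) = ¼)
(Z(-445, -98) + m(89))/(A + 300662) = (29 + ¼)/(-99219 + 300662) = (117/4)/201443 = (117/4)*(1/201443) = 117/805772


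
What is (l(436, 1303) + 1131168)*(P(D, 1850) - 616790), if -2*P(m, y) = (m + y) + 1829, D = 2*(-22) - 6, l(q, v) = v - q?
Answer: -1400563890315/2 ≈ -7.0028e+11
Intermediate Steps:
D = -50 (D = -44 - 6 = -50)
P(m, y) = -1829/2 - m/2 - y/2 (P(m, y) = -((m + y) + 1829)/2 = -(1829 + m + y)/2 = -1829/2 - m/2 - y/2)
(l(436, 1303) + 1131168)*(P(D, 1850) - 616790) = ((1303 - 1*436) + 1131168)*((-1829/2 - ½*(-50) - ½*1850) - 616790) = ((1303 - 436) + 1131168)*((-1829/2 + 25 - 925) - 616790) = (867 + 1131168)*(-3629/2 - 616790) = 1132035*(-1237209/2) = -1400563890315/2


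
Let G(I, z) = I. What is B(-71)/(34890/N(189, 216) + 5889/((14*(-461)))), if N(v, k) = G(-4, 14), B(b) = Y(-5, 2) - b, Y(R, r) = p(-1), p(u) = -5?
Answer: -3227/426522 ≈ -0.0075658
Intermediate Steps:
Y(R, r) = -5
B(b) = -5 - b
N(v, k) = -4
B(-71)/(34890/N(189, 216) + 5889/((14*(-461)))) = (-5 - 1*(-71))/(34890/(-4) + 5889/((14*(-461)))) = (-5 + 71)/(34890*(-1/4) + 5889/(-6454)) = 66/(-17445/2 + 5889*(-1/6454)) = 66/(-17445/2 - 5889/6454) = 66/(-28150452/3227) = 66*(-3227/28150452) = -3227/426522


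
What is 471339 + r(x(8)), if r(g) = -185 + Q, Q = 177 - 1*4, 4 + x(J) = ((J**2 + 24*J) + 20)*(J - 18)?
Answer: 471327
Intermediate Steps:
x(J) = -4 + (-18 + J)*(20 + J**2 + 24*J) (x(J) = -4 + ((J**2 + 24*J) + 20)*(J - 18) = -4 + (20 + J**2 + 24*J)*(-18 + J) = -4 + (-18 + J)*(20 + J**2 + 24*J))
Q = 173 (Q = 177 - 4 = 173)
r(g) = -12 (r(g) = -185 + 173 = -12)
471339 + r(x(8)) = 471339 - 12 = 471327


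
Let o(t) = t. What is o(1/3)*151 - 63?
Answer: -38/3 ≈ -12.667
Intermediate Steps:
o(1/3)*151 - 63 = (1/3)*151 - 63 = (1*(⅓))*151 - 63 = (⅓)*151 - 63 = 151/3 - 63 = -38/3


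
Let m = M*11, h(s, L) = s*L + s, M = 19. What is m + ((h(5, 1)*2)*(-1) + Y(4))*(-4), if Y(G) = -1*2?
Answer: 297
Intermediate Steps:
h(s, L) = s + L*s (h(s, L) = L*s + s = s + L*s)
Y(G) = -2
m = 209 (m = 19*11 = 209)
m + ((h(5, 1)*2)*(-1) + Y(4))*(-4) = 209 + (((5*(1 + 1))*2)*(-1) - 2)*(-4) = 209 + (((5*2)*2)*(-1) - 2)*(-4) = 209 + ((10*2)*(-1) - 2)*(-4) = 209 + (20*(-1) - 2)*(-4) = 209 + (-20 - 2)*(-4) = 209 - 22*(-4) = 209 + 88 = 297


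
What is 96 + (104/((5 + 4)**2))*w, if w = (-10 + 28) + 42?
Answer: 4672/27 ≈ 173.04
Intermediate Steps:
w = 60 (w = 18 + 42 = 60)
96 + (104/((5 + 4)**2))*w = 96 + (104/((5 + 4)**2))*60 = 96 + (104/(9**2))*60 = 96 + (104/81)*60 = 96 + 2080/27 = 4672/27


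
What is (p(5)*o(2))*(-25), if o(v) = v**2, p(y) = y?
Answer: -500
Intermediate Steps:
(p(5)*o(2))*(-25) = (5*2**2)*(-25) = (5*4)*(-25) = 20*(-25) = -500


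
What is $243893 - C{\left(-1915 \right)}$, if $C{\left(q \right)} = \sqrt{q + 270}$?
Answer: $243893 - i \sqrt{1645} \approx 2.4389 \cdot 10^{5} - 40.559 i$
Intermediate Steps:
$C{\left(q \right)} = \sqrt{270 + q}$
$243893 - C{\left(-1915 \right)} = 243893 - \sqrt{270 - 1915} = 243893 - \sqrt{-1645} = 243893 - i \sqrt{1645}$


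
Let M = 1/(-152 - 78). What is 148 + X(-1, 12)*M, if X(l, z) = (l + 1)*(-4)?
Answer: 148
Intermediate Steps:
X(l, z) = -4 - 4*l (X(l, z) = (1 + l)*(-4) = -4 - 4*l)
M = -1/230 (M = 1/(-230) = -1/230 ≈ -0.0043478)
148 + X(-1, 12)*M = 148 + (-4 - 4*(-1))*(-1/230) = 148 + (-4 + 4)*(-1/230) = 148 + 0*(-1/230) = 148 + 0 = 148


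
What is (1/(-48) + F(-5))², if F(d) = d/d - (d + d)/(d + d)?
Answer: 1/2304 ≈ 0.00043403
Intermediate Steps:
F(d) = 0 (F(d) = 1 - 2*d/(2*d) = 1 - 2*d*1/(2*d) = 1 - 1*1 = 1 - 1 = 0)
(1/(-48) + F(-5))² = (1/(-48) + 0)² = (-1/48 + 0)² = (-1/48)² = 1/2304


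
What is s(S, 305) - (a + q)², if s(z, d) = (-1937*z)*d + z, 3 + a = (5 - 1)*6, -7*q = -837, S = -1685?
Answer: 48777112704/49 ≈ 9.9545e+8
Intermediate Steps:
q = 837/7 (q = -⅐*(-837) = 837/7 ≈ 119.57)
a = 21 (a = -3 + (5 - 1)*6 = -3 + 4*6 = -3 + 24 = 21)
s(z, d) = z - 1937*d*z (s(z, d) = -1937*d*z + z = z - 1937*d*z)
s(S, 305) - (a + q)² = -1685*(1 - 1937*305) - (21 + 837/7)² = -1685*(1 - 590785) - (984/7)² = -1685*(-590784) - 1*968256/49 = 995471040 - 968256/49 = 48777112704/49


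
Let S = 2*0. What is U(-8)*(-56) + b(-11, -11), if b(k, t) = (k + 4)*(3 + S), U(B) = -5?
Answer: 259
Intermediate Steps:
S = 0
b(k, t) = 12 + 3*k (b(k, t) = (k + 4)*(3 + 0) = (4 + k)*3 = 12 + 3*k)
U(-8)*(-56) + b(-11, -11) = -5*(-56) + (12 + 3*(-11)) = 280 + (12 - 33) = 280 - 21 = 259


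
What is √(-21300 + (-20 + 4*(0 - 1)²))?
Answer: 146*I ≈ 146.0*I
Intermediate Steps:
√(-21300 + (-20 + 4*(0 - 1)²)) = √(-21300 + (-20 + 4*(-1)²)) = √(-21300 + (-20 + 4*1)) = √(-21300 + (-20 + 4)) = √(-21300 - 16) = √(-21316) = 146*I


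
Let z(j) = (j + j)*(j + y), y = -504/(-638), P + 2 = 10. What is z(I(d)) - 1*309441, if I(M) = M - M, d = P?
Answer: -309441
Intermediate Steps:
P = 8 (P = -2 + 10 = 8)
d = 8
y = 252/319 (y = -504*(-1/638) = 252/319 ≈ 0.78997)
I(M) = 0
z(j) = 2*j*(252/319 + j) (z(j) = (j + j)*(j + 252/319) = (2*j)*(252/319 + j) = 2*j*(252/319 + j))
z(I(d)) - 1*309441 = (2/319)*0*(252 + 319*0) - 1*309441 = (2/319)*0*(252 + 0) - 309441 = (2/319)*0*252 - 309441 = 0 - 309441 = -309441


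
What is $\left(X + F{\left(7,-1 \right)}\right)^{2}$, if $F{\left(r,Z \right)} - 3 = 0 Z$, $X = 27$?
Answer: $900$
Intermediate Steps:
$F{\left(r,Z \right)} = 3$ ($F{\left(r,Z \right)} = 3 + 0 Z = 3 + 0 = 3$)
$\left(X + F{\left(7,-1 \right)}\right)^{2} = \left(27 + 3\right)^{2} = 30^{2} = 900$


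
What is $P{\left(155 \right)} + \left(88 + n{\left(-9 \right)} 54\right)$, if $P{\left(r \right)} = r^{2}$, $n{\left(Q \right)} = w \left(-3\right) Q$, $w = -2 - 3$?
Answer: $16823$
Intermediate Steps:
$w = -5$
$n{\left(Q \right)} = 15 Q$ ($n{\left(Q \right)} = \left(-5\right) \left(-3\right) Q = 15 Q$)
$P{\left(155 \right)} + \left(88 + n{\left(-9 \right)} 54\right) = 155^{2} + \left(88 + 15 \left(-9\right) 54\right) = 24025 + \left(88 - 7290\right) = 24025 - 7202 = 16823$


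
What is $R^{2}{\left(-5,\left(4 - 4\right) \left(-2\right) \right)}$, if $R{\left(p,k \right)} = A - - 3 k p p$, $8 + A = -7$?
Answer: $225$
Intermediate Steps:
$A = -15$ ($A = -8 - 7 = -15$)
$R{\left(p,k \right)} = -15 + 3 k p^{2}$ ($R{\left(p,k \right)} = -15 - - 3 k p p = -15 - - 3 k p^{2} = -15 + 3 k p^{2}$)
$R^{2}{\left(-5,\left(4 - 4\right) \left(-2\right) \right)} = \left(-15 + 3 \left(4 - 4\right) \left(-2\right) \left(-5\right)^{2}\right)^{2} = \left(-15 + 3 \cdot 0 \left(-2\right) 25\right)^{2} = \left(-15 + 3 \cdot 0 \cdot 25\right)^{2} = \left(-15 + 0\right)^{2} = \left(-15\right)^{2} = 225$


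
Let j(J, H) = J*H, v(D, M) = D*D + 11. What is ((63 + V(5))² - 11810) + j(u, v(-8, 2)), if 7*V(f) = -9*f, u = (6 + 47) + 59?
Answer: -10274/49 ≈ -209.67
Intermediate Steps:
v(D, M) = 11 + D² (v(D, M) = D² + 11 = 11 + D²)
u = 112 (u = 53 + 59 = 112)
V(f) = -9*f/7 (V(f) = (-9*f)/7 = -9*f/7)
j(J, H) = H*J
((63 + V(5))² - 11810) + j(u, v(-8, 2)) = ((63 - 9/7*5)² - 11810) + (11 + (-8)²)*112 = ((63 - 45/7)² - 11810) + (11 + 64)*112 = ((396/7)² - 11810) + 75*112 = (156816/49 - 11810) + 8400 = -421874/49 + 8400 = -10274/49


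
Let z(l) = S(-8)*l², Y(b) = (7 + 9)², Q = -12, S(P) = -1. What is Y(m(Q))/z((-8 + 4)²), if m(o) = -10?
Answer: -1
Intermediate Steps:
Y(b) = 256 (Y(b) = 16² = 256)
z(l) = -l²
Y(m(Q))/z((-8 + 4)²) = 256/((-((-8 + 4)²)²)) = 256/((-((-4)²)²)) = 256/((-1*16²)) = 256/((-1*256)) = 256/(-256) = 256*(-1/256) = -1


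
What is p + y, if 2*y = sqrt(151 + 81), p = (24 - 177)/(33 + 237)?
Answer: -17/30 + sqrt(58) ≈ 7.0491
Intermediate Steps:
p = -17/30 (p = -153/270 = -153*1/270 = -17/30 ≈ -0.56667)
y = sqrt(58) (y = sqrt(151 + 81)/2 = sqrt(232)/2 = (2*sqrt(58))/2 = sqrt(58) ≈ 7.6158)
p + y = -17/30 + sqrt(58)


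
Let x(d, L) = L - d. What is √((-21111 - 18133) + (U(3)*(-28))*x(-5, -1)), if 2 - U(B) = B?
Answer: 6*I*√1087 ≈ 197.82*I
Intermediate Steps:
U(B) = 2 - B
√((-21111 - 18133) + (U(3)*(-28))*x(-5, -1)) = √((-21111 - 18133) + ((2 - 1*3)*(-28))*(-1 - 1*(-5))) = √(-39244 + ((2 - 3)*(-28))*(-1 + 5)) = √(-39244 - 1*(-28)*4) = √(-39244 + 28*4) = √(-39244 + 112) = √(-39132) = 6*I*√1087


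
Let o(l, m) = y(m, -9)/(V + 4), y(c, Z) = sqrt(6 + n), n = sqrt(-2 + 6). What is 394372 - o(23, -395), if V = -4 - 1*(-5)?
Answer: 394372 - 2*sqrt(2)/5 ≈ 3.9437e+5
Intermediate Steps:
V = 1 (V = -4 + 5 = 1)
n = 2 (n = sqrt(4) = 2)
y(c, Z) = 2*sqrt(2) (y(c, Z) = sqrt(6 + 2) = sqrt(8) = 2*sqrt(2))
o(l, m) = 2*sqrt(2)/5 (o(l, m) = (2*sqrt(2))/(1 + 4) = (2*sqrt(2))/5 = (2*sqrt(2))*(1/5) = 2*sqrt(2)/5)
394372 - o(23, -395) = 394372 - 2*sqrt(2)/5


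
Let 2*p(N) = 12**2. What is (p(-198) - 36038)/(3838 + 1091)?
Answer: -35966/4929 ≈ -7.2968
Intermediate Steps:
p(N) = 72 (p(N) = (1/2)*12**2 = (1/2)*144 = 72)
(p(-198) - 36038)/(3838 + 1091) = (72 - 36038)/(3838 + 1091) = -35966/4929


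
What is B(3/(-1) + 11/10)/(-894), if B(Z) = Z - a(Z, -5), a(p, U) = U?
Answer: -31/8940 ≈ -0.0034676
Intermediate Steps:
B(Z) = 5 + Z (B(Z) = Z - 1*(-5) = Z + 5 = 5 + Z)
B(3/(-1) + 11/10)/(-894) = (5 + (3/(-1) + 11/10))/(-894) = (5 + (3*(-1) + 11*(⅒)))*(-1/894) = (5 + (-3 + 11/10))*(-1/894) = (5 - 19/10)*(-1/894) = (31/10)*(-1/894) = -31/8940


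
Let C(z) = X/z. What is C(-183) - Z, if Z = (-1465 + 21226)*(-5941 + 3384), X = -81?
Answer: 3082261524/61 ≈ 5.0529e+7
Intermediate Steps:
C(z) = -81/z
Z = -50528877 (Z = 19761*(-2557) = -50528877)
C(-183) - Z = -81/(-183) - 1*(-50528877) = -81*(-1/183) + 50528877 = 27/61 + 50528877 = 3082261524/61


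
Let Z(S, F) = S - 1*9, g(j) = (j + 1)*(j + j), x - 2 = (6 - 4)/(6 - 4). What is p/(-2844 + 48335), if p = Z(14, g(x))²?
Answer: 25/45491 ≈ 0.00054956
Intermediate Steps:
x = 3 (x = 2 + (6 - 4)/(6 - 4) = 2 + 2/2 = 2 + 2*(½) = 2 + 1 = 3)
g(j) = 2*j*(1 + j) (g(j) = (1 + j)*(2*j) = 2*j*(1 + j))
Z(S, F) = -9 + S (Z(S, F) = S - 9 = -9 + S)
p = 25 (p = (-9 + 14)² = 5² = 25)
p/(-2844 + 48335) = 25/(-2844 + 48335) = 25/45491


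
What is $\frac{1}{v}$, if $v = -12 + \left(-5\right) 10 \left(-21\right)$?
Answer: $\frac{1}{1038} \approx 0.00096339$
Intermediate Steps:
$v = 1038$ ($v = -12 - -1050 = -12 + 1050 = 1038$)
$\frac{1}{v} = \frac{1}{1038}$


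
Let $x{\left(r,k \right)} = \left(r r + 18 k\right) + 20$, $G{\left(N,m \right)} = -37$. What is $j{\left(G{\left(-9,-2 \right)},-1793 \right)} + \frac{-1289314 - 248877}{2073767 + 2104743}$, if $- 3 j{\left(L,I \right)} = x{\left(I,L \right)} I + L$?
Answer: $\frac{24081028973901587}{12535530} \approx 1.921 \cdot 10^{9}$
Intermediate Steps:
$x{\left(r,k \right)} = 20 + r^{2} + 18 k$ ($x{\left(r,k \right)} = \left(r^{2} + 18 k\right) + 20 = 20 + r^{2} + 18 k$)
$j{\left(L,I \right)} = - \frac{L}{3} - \frac{I \left(20 + I^{2} + 18 L\right)}{3}$ ($j{\left(L,I \right)} = - \frac{\left(20 + I^{2} + 18 L\right) I + L}{3} = - \frac{I \left(20 + I^{2} + 18 L\right) + L}{3} = - \frac{L + I \left(20 + I^{2} + 18 L\right)}{3} = - \frac{L}{3} - \frac{I \left(20 + I^{2} + 18 L\right)}{3}$)
$j{\left(G{\left(-9,-2 \right)},-1793 \right)} + \frac{-1289314 - 248877}{2073767 + 2104743} = \left(\left(- \frac{1}{3}\right) \left(-37\right) - - \frac{1793 \left(20 + \left(-1793\right)^{2} + 18 \left(-37\right)\right)}{3}\right) + \frac{-1289314 - 248877}{2073767 + 2104743} = \left(\frac{37}{3} - - \frac{1793 \left(20 + 3214849 - 666\right)}{3}\right) - \frac{1538191}{4178510} = \left(\frac{37}{3} - \left(- \frac{1793}{3}\right) 3214203\right) - \frac{1538191}{4178510} = \left(\frac{37}{3} + 1921021993\right) - \frac{1538191}{4178510} = \frac{5763066016}{3} - \frac{1538191}{4178510} = \frac{24081028973901587}{12535530}$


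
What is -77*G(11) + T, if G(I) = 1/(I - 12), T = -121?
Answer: -44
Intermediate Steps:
G(I) = 1/(-12 + I)
-77*G(11) + T = -77/(-12 + 11) - 121 = -77/(-1) - 121 = -77*(-1) - 121 = 77 - 121 = -44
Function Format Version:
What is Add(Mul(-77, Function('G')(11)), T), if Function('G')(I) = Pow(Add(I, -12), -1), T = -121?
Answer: -44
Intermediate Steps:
Function('G')(I) = Pow(Add(-12, I), -1)
Add(Mul(-77, Function('G')(11)), T) = Add(Mul(-77, Pow(Add(-12, 11), -1)), -121) = Add(Mul(-77, Pow(-1, -1)), -121) = Add(Mul(-77, -1), -121) = Add(77, -121) = -44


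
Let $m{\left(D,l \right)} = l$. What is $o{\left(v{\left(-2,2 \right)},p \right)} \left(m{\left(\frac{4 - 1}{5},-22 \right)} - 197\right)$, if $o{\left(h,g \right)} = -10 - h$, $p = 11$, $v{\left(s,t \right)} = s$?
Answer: $1752$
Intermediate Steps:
$o{\left(v{\left(-2,2 \right)},p \right)} \left(m{\left(\frac{4 - 1}{5},-22 \right)} - 197\right) = \left(-10 - -2\right) \left(-22 - 197\right) = \left(-10 + 2\right) \left(-219\right) = \left(-8\right) \left(-219\right) = 1752$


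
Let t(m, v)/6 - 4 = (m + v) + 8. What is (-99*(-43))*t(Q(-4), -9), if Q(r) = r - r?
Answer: 76626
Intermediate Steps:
Q(r) = 0
t(m, v) = 72 + 6*m + 6*v (t(m, v) = 24 + 6*((m + v) + 8) = 24 + 6*(8 + m + v) = 24 + (48 + 6*m + 6*v) = 72 + 6*m + 6*v)
(-99*(-43))*t(Q(-4), -9) = (-99*(-43))*(72 + 6*0 + 6*(-9)) = 4257*(72 + 0 - 54) = 4257*18 = 76626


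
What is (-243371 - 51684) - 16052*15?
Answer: -535835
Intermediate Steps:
(-243371 - 51684) - 16052*15 = -295055 - 240780 = -535835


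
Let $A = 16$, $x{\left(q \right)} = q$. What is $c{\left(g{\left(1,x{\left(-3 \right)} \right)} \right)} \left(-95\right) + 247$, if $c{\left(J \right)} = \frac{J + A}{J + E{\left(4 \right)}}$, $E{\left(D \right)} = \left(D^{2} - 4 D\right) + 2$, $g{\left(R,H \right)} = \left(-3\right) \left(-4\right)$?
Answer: $57$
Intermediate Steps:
$g{\left(R,H \right)} = 12$
$E{\left(D \right)} = 2 + D^{2} - 4 D$
$c{\left(J \right)} = \frac{16 + J}{2 + J}$ ($c{\left(J \right)} = \frac{J + 16}{J + \left(2 + 4^{2} - 16\right)} = \frac{16 + J}{J + \left(2 + 16 - 16\right)} = \frac{16 + J}{J + 2} = \frac{16 + J}{2 + J}$)
$c{\left(g{\left(1,x{\left(-3 \right)} \right)} \right)} \left(-95\right) + 247 = \frac{16 + 12}{2 + 12} \left(-95\right) + 247 = \frac{1}{14} \cdot 28 \left(-95\right) + 247 = 2 \left(-95\right) + 247 = -190 + 247 = 57$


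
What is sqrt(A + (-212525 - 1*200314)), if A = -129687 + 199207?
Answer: I*sqrt(343319) ≈ 585.93*I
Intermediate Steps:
A = 69520
sqrt(A + (-212525 - 1*200314)) = sqrt(69520 + (-212525 - 1*200314)) = sqrt(69520 + (-212525 - 200314)) = sqrt(69520 - 412839) = sqrt(-343319) = I*sqrt(343319)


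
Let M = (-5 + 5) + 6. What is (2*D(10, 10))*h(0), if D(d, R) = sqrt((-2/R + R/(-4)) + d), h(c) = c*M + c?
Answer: 0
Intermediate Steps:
M = 6 (M = 0 + 6 = 6)
h(c) = 7*c (h(c) = c*6 + c = 6*c + c = 7*c)
D(d, R) = sqrt(d - 2/R - R/4) (D(d, R) = sqrt((-2/R + R*(-1/4)) + d) = sqrt((-2/R - R/4) + d) = sqrt(d - 2/R - R/4))
(2*D(10, 10))*h(0) = (2*(sqrt(-1*10 - 8/10 + 4*10)/2))*(7*0) = (2*(sqrt(-10 - 8*1/10 + 40)/2))*0 = (2*(sqrt(-10 - 4/5 + 40)/2))*0 = (2*(sqrt(146/5)/2))*0 = (2*((sqrt(730)/5)/2))*0 = (2*(sqrt(730)/10))*0 = (sqrt(730)/5)*0 = 0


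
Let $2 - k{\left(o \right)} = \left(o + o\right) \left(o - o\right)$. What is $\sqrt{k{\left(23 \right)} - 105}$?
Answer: $i \sqrt{103} \approx 10.149 i$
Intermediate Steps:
$k{\left(o \right)} = 2$ ($k{\left(o \right)} = 2 - \left(o + o\right) \left(o - o\right) = 2 - 2 o 0 = 2 - 0 = 2 + 0 = 2$)
$\sqrt{k{\left(23 \right)} - 105} = \sqrt{2 - 105} = \sqrt{-103} = i \sqrt{103}$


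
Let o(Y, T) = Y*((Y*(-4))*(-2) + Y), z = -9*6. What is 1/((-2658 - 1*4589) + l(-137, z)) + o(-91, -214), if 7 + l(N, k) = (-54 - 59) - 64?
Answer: 553824998/7431 ≈ 74529.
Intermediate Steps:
z = -54
l(N, k) = -184 (l(N, k) = -7 + ((-54 - 59) - 64) = -7 + (-113 - 64) = -7 - 177 = -184)
o(Y, T) = 9*Y² (o(Y, T) = Y*(-4*Y*(-2) + Y) = Y*(8*Y + Y) = Y*(9*Y) = 9*Y²)
1/((-2658 - 1*4589) + l(-137, z)) + o(-91, -214) = 1/((-2658 - 1*4589) - 184) + 9*(-91)² = 1/((-2658 - 4589) - 184) + 9*8281 = 1/(-7247 - 184) + 74529 = 1/(-7431) + 74529 = -1/7431 + 74529 = 553824998/7431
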